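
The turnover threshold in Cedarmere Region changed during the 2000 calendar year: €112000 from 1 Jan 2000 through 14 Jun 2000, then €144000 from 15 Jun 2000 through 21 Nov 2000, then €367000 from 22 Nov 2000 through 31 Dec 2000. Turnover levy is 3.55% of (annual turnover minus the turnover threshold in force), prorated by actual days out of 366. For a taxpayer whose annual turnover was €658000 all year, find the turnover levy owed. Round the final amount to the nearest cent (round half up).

1 Jan – 14 Jun 2000: 166 days, exemption €112000 → (€658000 − €112000) × 3.55% × 166/366 = €8791.1967
15 Jun – 21 Nov 2000: 160 days, exemption €144000 → (€658000 − €144000) × 3.55% × 160/366 = €7976.8306
22 Nov – 31 Dec 2000: 40 days, exemption €367000 → (€658000 − €367000) × 3.55% × 40/366 = €1129.0164
Total = €17897.0437

€17897.04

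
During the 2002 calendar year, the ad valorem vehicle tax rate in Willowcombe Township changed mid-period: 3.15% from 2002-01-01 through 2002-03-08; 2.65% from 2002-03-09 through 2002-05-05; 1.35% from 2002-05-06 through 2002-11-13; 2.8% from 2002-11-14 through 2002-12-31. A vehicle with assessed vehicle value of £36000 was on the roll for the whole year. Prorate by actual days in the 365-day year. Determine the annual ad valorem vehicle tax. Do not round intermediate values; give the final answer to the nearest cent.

£747.96

2002-01-01 to 2002-03-08: 67 days at 3.15% → £36000 × 3.15% × 67/365 = £208.1589
2002-03-09 to 2002-05-05: 58 days at 2.65% → £36000 × 2.65% × 58/365 = £151.5945
2002-05-06 to 2002-11-13: 192 days at 1.35% → £36000 × 1.35% × 192/365 = £255.6493
2002-11-14 to 2002-12-31: 48 days at 2.8% → £36000 × 2.8% × 48/365 = £132.5589
Total = £747.9616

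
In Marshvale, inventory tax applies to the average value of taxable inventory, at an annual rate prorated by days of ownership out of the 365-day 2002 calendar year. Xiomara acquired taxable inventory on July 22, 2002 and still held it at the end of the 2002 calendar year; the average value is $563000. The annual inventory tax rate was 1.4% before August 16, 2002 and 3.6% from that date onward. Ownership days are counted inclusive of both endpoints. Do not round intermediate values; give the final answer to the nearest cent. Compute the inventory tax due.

July 22 – August 15, 2002: 25 days at 1.4% → $563000 × 1.4% × 25/365 = $539.8630
August 16 – December 31, 2002: 138 days at 3.6% → $563000 × 3.6% × 138/365 = $7662.9699
Total = $8202.8329

$8202.83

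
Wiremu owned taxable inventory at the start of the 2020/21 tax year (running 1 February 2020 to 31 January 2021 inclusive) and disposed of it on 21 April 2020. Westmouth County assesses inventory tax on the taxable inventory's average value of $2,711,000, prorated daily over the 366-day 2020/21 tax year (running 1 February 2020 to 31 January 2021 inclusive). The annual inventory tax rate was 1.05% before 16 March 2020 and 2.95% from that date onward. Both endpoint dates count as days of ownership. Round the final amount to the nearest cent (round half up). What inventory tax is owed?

$11,506.94

1 February – 15 March 2020: 44 days at 1.05% → $2,711,000 × 1.05% × 44/366 = $3,422.0820
16 March – 21 April 2020: 37 days at 2.95% → $2,711,000 × 2.95% × 37/366 = $8,084.8538
Total = $11,506.9358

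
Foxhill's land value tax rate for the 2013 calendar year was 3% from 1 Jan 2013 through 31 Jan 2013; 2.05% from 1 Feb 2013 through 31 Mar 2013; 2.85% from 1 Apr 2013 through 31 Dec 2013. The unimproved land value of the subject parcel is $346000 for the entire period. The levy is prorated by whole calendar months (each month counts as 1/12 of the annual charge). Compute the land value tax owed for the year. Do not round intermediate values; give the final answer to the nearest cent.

1 Jan – 31 Jan 2013: 1 month at 3% → $346000 × 3% × 1/12 = $865.0000
1 Feb – 31 Mar 2013: 2 months at 2.05% → $346000 × 2.05% × 2/12 = $1182.1667
1 Apr – 31 Dec 2013: 9 months at 2.85% → $346000 × 2.85% × 9/12 = $7395.7500
Total = $9442.9167

$9442.92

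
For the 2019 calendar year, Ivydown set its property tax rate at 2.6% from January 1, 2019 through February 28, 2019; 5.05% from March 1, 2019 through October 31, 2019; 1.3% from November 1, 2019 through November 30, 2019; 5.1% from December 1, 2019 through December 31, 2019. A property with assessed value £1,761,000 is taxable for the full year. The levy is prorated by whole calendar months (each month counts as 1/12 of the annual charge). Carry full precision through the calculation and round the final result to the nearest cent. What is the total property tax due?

January 1 – February 28, 2019: 2 months at 2.6% → £1,761,000 × 2.6% × 2/12 = £7,631.0000
March 1 – October 31, 2019: 8 months at 5.05% → £1,761,000 × 5.05% × 8/12 = £59,287.0000
November 1 – November 30, 2019: 1 month at 1.3% → £1,761,000 × 1.3% × 1/12 = £1,907.7500
December 1 – December 31, 2019: 1 month at 5.1% → £1,761,000 × 5.1% × 1/12 = £7,484.2500
Total = £76,310.0000

£76,310.00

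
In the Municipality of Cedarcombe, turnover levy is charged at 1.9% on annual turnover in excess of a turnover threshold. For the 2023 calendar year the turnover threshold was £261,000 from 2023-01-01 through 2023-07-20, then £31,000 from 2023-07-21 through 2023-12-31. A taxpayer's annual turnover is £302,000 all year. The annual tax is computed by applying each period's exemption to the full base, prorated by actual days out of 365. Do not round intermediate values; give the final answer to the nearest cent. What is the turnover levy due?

£2,742.51

2023-01-01 to 2023-07-20: 201 days, exemption £261,000 → (£302,000 − £261,000) × 1.9% × 201/365 = £428.9836
2023-07-21 to 2023-12-31: 164 days, exemption £31,000 → (£302,000 − £31,000) × 1.9% × 164/365 = £2,313.5233
Total = £2,742.5068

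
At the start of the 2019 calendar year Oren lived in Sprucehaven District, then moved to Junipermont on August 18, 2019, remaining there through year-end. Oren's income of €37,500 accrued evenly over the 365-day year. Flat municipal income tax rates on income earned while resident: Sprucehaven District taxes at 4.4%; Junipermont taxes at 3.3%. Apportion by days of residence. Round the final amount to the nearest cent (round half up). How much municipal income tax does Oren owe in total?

Sprucehaven District, January 1 – August 17, 2019: 229 days → €37,500 × 4.4% × 229/365 = €1,035.2055
Junipermont, August 18 – December 31, 2019: 136 days → €37,500 × 3.3% × 136/365 = €461.0959
Total = €1,496.3014

€1,496.30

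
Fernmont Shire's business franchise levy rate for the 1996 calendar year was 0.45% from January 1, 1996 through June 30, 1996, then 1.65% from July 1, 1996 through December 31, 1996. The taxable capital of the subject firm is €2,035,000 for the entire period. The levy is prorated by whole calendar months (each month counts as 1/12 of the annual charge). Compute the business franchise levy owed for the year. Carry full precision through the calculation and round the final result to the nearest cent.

€21,367.50

January 1 – June 30, 1996: 6 months at 0.45% → €2,035,000 × 0.45% × 6/12 = €4,578.7500
July 1 – December 31, 1996: 6 months at 1.65% → €2,035,000 × 1.65% × 6/12 = €16,788.7500
Total = €21,367.5000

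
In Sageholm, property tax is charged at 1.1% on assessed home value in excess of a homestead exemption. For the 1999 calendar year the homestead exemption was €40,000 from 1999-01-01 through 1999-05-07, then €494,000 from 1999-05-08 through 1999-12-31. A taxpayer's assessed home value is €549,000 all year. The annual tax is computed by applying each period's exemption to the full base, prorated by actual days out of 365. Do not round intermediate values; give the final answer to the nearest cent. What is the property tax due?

€2,342.64

1999-01-01 to 1999-05-07: 127 days, exemption €40,000 → (€549,000 − €40,000) × 1.1% × 127/365 = €1,948.1452
1999-05-08 to 1999-12-31: 238 days, exemption €494,000 → (€549,000 − €494,000) × 1.1% × 238/365 = €394.4932
Total = €2,342.6384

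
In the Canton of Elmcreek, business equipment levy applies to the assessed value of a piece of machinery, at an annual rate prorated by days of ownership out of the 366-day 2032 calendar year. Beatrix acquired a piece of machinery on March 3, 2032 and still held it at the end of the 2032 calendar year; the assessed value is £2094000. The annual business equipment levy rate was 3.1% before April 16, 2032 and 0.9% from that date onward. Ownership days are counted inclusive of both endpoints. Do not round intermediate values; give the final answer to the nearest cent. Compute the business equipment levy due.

£21191.74

March 3 – April 15, 2032: 44 days at 3.1% → £2094000 × 3.1% × 44/366 = £7803.8689
April 16 – December 31, 2032: 260 days at 0.9% → £2094000 × 0.9% × 260/366 = £13387.8689
Total = £21191.7377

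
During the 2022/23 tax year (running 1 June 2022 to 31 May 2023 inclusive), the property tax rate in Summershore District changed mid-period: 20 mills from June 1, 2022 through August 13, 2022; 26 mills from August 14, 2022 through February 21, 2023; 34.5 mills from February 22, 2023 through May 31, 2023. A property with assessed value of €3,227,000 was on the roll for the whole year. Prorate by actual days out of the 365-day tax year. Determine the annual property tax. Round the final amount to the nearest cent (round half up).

June 1 – August 13, 2022: 74 days at 20 mills → €3,227,000 × 2% × 74/365 = €13,084.8219
August 14, 2022 – February 21, 2023: 192 days at 26 mills → €3,227,000 × 2.6% × 192/365 = €44,134.7507
February 22 – May 31, 2023: 99 days at 34.5 mills → €3,227,000 × 3.45% × 99/365 = €30,196.7630
Total = €87,416.3356

€87,416.34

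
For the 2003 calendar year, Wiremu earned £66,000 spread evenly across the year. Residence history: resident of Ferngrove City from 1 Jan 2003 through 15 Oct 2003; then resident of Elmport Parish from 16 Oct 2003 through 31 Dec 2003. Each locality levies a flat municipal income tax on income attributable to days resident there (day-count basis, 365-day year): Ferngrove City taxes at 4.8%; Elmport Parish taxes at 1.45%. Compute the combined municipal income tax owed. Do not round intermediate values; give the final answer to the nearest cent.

£2,701.57

Ferngrove City, 1 Jan – 15 Oct 2003: 288 days → £66,000 × 4.8% × 288/365 = £2,499.6822
Elmport Parish, 16 Oct – 31 Dec 2003: 77 days → £66,000 × 1.45% × 77/365 = £201.8877
Total = £2,701.5699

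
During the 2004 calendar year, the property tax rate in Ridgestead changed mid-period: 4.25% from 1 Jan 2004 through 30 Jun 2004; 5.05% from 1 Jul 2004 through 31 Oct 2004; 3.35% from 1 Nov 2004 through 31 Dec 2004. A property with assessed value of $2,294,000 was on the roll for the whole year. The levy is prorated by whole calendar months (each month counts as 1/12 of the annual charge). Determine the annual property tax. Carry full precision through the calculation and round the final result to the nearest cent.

1 Jan – 30 Jun 2004: 6 months at 4.25% → $2,294,000 × 4.25% × 6/12 = $48,747.5000
1 Jul – 31 Oct 2004: 4 months at 5.05% → $2,294,000 × 5.05% × 4/12 = $38,615.6667
1 Nov – 31 Dec 2004: 2 months at 3.35% → $2,294,000 × 3.35% × 2/12 = $12,808.1667
Total = $100,171.3333

$100,171.33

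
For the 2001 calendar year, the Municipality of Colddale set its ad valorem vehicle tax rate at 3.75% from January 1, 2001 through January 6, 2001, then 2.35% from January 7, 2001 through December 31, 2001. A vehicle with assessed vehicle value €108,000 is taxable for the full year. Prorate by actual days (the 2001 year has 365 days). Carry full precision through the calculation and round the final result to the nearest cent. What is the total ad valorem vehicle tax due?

€2,562.85

January 1 – January 6, 2001: 6 days at 3.75% → €108,000 × 3.75% × 6/365 = €66.5753
January 7 – December 31, 2001: 359 days at 2.35% → €108,000 × 2.35% × 359/365 = €2,496.2795
Total = €2,562.8548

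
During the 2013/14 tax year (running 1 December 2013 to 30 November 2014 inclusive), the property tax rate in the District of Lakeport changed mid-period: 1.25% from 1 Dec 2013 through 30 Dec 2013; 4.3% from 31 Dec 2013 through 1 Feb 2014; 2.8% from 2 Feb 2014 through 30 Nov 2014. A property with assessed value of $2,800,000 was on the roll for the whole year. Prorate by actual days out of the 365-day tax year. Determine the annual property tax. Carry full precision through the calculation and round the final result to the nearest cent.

$78,630.14

1 Dec – 30 Dec 2013: 30 days at 1.25% → $2,800,000 × 1.25% × 30/365 = $2,876.7123
31 Dec 2013 – 1 Feb 2014: 33 days at 4.3% → $2,800,000 × 4.3% × 33/365 = $10,885.4795
2 Feb – 30 Nov 2014: 302 days at 2.8% → $2,800,000 × 2.8% × 302/365 = $64,867.9452
Total = $78,630.1370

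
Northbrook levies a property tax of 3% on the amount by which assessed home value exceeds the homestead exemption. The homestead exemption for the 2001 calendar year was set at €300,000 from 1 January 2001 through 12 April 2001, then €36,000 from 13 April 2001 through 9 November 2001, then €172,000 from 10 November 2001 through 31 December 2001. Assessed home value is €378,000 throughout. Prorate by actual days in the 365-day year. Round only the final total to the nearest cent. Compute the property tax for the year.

1 January – 12 April 2001: 102 days, exemption €300,000 → (€378,000 − €300,000) × 3% × 102/365 = €653.9178
13 April – 9 November 2001: 211 days, exemption €36,000 → (€378,000 − €36,000) × 3% × 211/365 = €5,931.1233
10 November – 31 December 2001: 52 days, exemption €172,000 → (€378,000 − €172,000) × 3% × 52/365 = €880.4384
Total = €7,465.4795

€7,465.48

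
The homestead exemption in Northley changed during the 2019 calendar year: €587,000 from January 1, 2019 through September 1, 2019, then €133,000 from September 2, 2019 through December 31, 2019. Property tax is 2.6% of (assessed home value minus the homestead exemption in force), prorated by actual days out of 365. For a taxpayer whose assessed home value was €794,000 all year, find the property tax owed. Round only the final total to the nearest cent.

€9,295.11

January 1 – September 1, 2019: 244 days, exemption €587,000 → (€794,000 − €587,000) × 2.6% × 244/365 = €3,597.8301
September 2 – December 31, 2019: 121 days, exemption €133,000 → (€794,000 − €133,000) × 2.6% × 121/365 = €5,697.2767
Total = €9,295.1068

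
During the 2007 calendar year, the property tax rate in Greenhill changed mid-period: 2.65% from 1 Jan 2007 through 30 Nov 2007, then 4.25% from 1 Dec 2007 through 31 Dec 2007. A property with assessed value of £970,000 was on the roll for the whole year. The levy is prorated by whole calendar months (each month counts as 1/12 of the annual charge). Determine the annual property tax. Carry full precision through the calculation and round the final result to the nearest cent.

1 Jan – 30 Nov 2007: 11 months at 2.65% → £970,000 × 2.65% × 11/12 = £23,562.9167
1 Dec – 31 Dec 2007: 1 month at 4.25% → £970,000 × 4.25% × 1/12 = £3,435.4167
Total = £26,998.3333

£26,998.33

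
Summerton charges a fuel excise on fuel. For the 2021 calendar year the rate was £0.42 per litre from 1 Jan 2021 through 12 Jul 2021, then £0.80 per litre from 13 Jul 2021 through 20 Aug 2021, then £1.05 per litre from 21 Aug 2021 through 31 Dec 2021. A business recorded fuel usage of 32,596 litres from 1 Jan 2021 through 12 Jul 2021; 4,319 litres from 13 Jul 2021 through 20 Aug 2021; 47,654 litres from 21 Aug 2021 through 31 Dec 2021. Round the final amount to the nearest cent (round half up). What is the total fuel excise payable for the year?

1 Jan – 12 Jul 2021: 32,596 litres at £0.42/litre → £13,690.32
13 Jul – 20 Aug 2021: 4,319 litres at £0.80/litre → £3,455.20
21 Aug – 31 Dec 2021: 47,654 litres at £1.05/litre → £50,036.70

£67,182.22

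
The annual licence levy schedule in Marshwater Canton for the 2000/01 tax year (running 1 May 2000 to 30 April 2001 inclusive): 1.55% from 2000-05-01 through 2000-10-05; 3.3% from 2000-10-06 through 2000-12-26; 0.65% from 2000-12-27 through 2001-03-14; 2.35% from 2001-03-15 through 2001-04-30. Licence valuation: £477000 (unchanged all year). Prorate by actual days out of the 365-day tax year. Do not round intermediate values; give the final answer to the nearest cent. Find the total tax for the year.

2000-05-01 to 2000-10-05: 158 days at 1.55% → £477000 × 1.55% × 158/365 = £3200.4740
2000-10-06 to 2000-12-26: 82 days at 3.3% → £477000 × 3.3% × 82/365 = £3536.3342
2000-12-27 to 2001-03-14: 78 days at 0.65% → £477000 × 0.65% × 78/365 = £662.5726
2001-03-15 to 2001-04-30: 47 days at 2.35% → £477000 × 2.35% × 47/365 = £1443.4151
Total = £8842.7959

£8842.80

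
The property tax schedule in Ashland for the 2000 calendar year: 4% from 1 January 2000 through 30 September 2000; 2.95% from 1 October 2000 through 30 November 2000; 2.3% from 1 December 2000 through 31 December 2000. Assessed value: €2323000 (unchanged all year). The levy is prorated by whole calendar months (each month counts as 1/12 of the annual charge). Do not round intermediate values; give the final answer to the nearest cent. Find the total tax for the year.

1 January – 30 September 2000: 9 months at 4% → €2323000 × 4% × 9/12 = €69690.0000
1 October – 30 November 2000: 2 months at 2.95% → €2323000 × 2.95% × 2/12 = €11421.4167
1 December – 31 December 2000: 1 month at 2.3% → €2323000 × 2.3% × 1/12 = €4452.4167
Total = €85563.8333

€85563.83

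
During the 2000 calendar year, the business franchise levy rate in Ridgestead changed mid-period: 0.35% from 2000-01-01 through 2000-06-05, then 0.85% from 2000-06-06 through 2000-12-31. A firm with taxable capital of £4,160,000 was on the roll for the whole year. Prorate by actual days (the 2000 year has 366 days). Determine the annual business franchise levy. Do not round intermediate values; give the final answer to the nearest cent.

2000-01-01 to 2000-06-05: 157 days at 0.35% → £4,160,000 × 0.35% × 157/366 = £6,245.6831
2000-06-06 to 2000-12-31: 209 days at 0.85% → £4,160,000 × 0.85% × 209/366 = £20,191.9126
Total = £26,437.5956

£26,437.60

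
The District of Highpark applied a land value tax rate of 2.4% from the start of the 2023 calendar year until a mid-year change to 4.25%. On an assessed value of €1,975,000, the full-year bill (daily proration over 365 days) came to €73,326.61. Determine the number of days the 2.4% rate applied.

106 days

Let d = days at the first rate; then 365 − d days at the second rate.
€1,975,000 × [2.4%·d + 4.25%·(365−d)] / 365 = €73,326.61
Solving gives d = 106, so the new rate took effect on April 17, 2023.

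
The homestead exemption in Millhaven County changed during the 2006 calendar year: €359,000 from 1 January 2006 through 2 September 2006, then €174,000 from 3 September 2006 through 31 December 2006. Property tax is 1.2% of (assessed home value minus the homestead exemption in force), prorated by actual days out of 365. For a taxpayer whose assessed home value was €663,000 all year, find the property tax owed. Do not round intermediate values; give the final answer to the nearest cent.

€4,377.86

1 January – 2 September 2006: 245 days, exemption €359,000 → (€663,000 − €359,000) × 1.2% × 245/365 = €2,448.6575
3 September – 31 December 2006: 120 days, exemption €174,000 → (€663,000 − €174,000) × 1.2% × 120/365 = €1,929.2055
Total = €4,377.8630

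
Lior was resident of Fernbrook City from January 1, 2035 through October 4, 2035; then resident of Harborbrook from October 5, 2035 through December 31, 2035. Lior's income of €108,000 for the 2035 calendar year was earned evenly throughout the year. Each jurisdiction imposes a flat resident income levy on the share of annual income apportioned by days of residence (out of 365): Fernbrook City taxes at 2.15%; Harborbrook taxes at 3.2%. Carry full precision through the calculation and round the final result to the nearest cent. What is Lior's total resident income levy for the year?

Fernbrook City, January 1 – October 4, 2035: 277 days → €108,000 × 2.15% × 277/365 = €1,762.1753
Harborbrook, October 5 – December 31, 2035: 88 days → €108,000 × 3.2% × 88/365 = €833.2274
Total = €2,595.4027

€2,595.40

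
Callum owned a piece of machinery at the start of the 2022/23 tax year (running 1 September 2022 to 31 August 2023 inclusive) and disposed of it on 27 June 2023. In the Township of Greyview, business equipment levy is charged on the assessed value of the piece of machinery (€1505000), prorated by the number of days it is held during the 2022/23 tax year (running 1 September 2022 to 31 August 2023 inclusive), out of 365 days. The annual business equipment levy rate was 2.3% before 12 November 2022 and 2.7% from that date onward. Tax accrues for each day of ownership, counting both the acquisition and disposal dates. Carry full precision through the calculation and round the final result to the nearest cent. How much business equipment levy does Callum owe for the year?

1 September – 11 November 2022: 72 days at 2.3% → €1505000 × 2.3% × 72/365 = €6828.1644
12 November 2022 – 27 June 2023: 228 days at 2.7% → €1505000 × 2.7% × 228/365 = €25382.9589
Total = €32211.1233

€32211.12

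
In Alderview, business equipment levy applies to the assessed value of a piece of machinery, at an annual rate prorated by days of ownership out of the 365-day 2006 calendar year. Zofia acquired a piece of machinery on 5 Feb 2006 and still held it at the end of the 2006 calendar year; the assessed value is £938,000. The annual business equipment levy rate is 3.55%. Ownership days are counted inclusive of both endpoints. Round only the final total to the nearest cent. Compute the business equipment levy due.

Days held (5 Feb – 31 Dec 2006): 330 out of 365
Tax = £938,000 × 3.55% × 330/365 = £30,105.9452

£30,105.95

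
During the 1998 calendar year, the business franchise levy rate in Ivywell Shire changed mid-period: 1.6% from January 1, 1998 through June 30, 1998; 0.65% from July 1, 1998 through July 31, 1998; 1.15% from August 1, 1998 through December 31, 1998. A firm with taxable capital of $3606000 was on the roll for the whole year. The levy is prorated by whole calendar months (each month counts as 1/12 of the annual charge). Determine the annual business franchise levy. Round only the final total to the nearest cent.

$48080.00

January 1 – June 30, 1998: 6 months at 1.6% → $3606000 × 1.6% × 6/12 = $28848.0000
July 1 – July 31, 1998: 1 month at 0.65% → $3606000 × 0.65% × 1/12 = $1953.2500
August 1 – December 31, 1998: 5 months at 1.15% → $3606000 × 1.15% × 5/12 = $17278.7500
Total = $48080.0000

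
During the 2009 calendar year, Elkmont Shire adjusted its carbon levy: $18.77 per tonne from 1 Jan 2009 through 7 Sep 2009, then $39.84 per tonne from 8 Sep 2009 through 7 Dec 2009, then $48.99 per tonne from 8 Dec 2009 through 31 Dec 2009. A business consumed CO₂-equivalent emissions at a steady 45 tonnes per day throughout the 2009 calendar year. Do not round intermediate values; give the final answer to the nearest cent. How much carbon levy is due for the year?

1 Jan – 7 Sep 2009: 250 days × 45 tonnes/day = 11,250 tonnes at $18.77/tonne → $211,162.50
8 Sep – 7 Dec 2009: 91 days × 45 tonnes/day = 4,095 tonnes at $39.84/tonne → $163,144.80
8 Dec – 31 Dec 2009: 24 days × 45 tonnes/day = 1,080 tonnes at $48.99/tonne → $52,909.20

$427,216.50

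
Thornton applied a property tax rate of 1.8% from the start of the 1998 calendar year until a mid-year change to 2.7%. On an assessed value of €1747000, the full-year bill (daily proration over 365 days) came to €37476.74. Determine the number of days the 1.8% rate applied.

Let d = days at the first rate; then 365 − d days at the second rate.
€1747000 × [1.8%·d + 2.7%·(365−d)] / 365 = €37476.74
Solving gives d = 225, so the new rate took effect on 14 August 1998.

225 days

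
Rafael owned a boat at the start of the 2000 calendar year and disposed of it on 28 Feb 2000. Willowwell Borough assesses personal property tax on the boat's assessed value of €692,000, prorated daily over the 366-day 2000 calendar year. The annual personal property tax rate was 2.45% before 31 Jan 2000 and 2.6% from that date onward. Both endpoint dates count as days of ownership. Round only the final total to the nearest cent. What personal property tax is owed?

€2,815.27

1 Jan – 30 Jan 2000: 30 days at 2.45% → €692,000 × 2.45% × 30/366 = €1,389.6721
31 Jan – 28 Feb 2000: 29 days at 2.6% → €692,000 × 2.6% × 29/366 = €1,425.5956
Total = €2,815.2678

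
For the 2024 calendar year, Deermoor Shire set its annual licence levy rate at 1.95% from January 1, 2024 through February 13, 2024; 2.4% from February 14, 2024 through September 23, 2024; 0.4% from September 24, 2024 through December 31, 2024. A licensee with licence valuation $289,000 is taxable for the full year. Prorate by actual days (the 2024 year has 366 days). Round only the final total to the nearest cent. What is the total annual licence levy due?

January 1 – February 13, 2024: 44 days at 1.95% → $289,000 × 1.95% × 44/366 = $677.4918
February 14 – September 23, 2024: 223 days at 2.4% → $289,000 × 2.4% × 223/366 = $4,226.0328
September 24 – December 31, 2024: 99 days at 0.4% → $289,000 × 0.4% × 99/366 = $312.6885
Total = $5,216.2131

$5,216.21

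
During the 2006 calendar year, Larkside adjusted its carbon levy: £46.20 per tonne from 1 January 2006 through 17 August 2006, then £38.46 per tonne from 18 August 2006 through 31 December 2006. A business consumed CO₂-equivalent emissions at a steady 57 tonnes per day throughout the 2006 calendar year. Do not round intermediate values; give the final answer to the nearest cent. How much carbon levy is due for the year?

£901190.52

1 January – 17 August 2006: 229 days × 57 tonnes/day = 13,053 tonnes at £46.20/tonne → £603048.60
18 August – 31 December 2006: 136 days × 57 tonnes/day = 7,752 tonnes at £38.46/tonne → £298141.92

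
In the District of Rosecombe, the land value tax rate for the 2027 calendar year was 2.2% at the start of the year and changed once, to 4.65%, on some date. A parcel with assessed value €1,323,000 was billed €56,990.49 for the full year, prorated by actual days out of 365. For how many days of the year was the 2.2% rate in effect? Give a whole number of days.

51 days

Let d = days at the first rate; then 365 − d days at the second rate.
€1,323,000 × [2.2%·d + 4.65%·(365−d)] / 365 = €56,990.49
Solving gives d = 51, so the new rate took effect on 21 Feb 2027.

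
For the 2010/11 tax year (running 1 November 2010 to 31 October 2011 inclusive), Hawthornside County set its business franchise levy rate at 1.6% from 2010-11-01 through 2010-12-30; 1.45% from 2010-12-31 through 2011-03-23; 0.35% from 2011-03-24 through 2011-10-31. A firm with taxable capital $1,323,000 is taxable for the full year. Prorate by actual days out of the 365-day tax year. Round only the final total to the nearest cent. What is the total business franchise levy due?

$10,658.31

2010-11-01 to 2010-12-30: 60 days at 1.6% → $1,323,000 × 1.6% × 60/365 = $3,479.6712
2010-12-31 to 2011-03-23: 83 days at 1.45% → $1,323,000 × 1.45% × 83/365 = $4,362.2753
2011-03-24 to 2011-10-31: 222 days at 0.35% → $1,323,000 × 0.35% × 222/365 = $2,816.3589
Total = $10,658.3055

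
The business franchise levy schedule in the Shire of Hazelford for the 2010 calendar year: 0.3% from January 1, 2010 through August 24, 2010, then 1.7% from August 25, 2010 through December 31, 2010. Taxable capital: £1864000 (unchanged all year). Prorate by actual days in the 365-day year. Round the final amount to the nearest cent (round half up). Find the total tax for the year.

January 1 – August 24, 2010: 236 days at 0.3% → £1864000 × 0.3% × 236/365 = £3615.6493
August 25 – December 31, 2010: 129 days at 1.7% → £1864000 × 1.7% × 129/365 = £11199.3205
Total = £14814.9699

£14814.97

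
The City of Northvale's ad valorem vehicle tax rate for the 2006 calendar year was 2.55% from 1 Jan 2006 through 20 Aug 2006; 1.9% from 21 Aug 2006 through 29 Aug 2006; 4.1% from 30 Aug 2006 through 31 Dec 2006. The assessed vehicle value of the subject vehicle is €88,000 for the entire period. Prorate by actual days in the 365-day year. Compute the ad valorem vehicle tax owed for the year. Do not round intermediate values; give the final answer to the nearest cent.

1 Jan – 20 Aug 2006: 232 days at 2.55% → €88,000 × 2.55% × 232/365 = €1,426.3233
21 Aug – 29 Aug 2006: 9 days at 1.9% → €88,000 × 1.9% × 9/365 = €41.2274
30 Aug – 31 Dec 2006: 124 days at 4.1% → €88,000 × 4.1% × 124/365 = €1,225.7315
Total = €2,693.2822

€2,693.28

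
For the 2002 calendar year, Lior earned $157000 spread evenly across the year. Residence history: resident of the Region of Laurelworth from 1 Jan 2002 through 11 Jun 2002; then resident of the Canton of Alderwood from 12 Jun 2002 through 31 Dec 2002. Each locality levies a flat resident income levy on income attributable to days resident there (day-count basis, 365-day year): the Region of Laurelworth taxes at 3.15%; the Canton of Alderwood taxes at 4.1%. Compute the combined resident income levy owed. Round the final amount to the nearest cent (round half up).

$5775.02

The Region of Laurelworth, 1 Jan – 11 Jun 2002: 162 days → $157000 × 3.15% × 162/365 = $2194.9890
The Canton of Alderwood, 12 Jun – 31 Dec 2002: 203 days → $157000 × 4.1% × 203/365 = $3580.0301
Total = $5775.0192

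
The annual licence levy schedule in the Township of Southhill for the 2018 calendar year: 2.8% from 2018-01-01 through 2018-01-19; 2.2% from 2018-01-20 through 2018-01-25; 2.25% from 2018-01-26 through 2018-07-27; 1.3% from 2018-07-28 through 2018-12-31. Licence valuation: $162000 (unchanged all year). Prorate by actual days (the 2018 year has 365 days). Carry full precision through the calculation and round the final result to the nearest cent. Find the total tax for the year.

2018-01-01 to 2018-01-19: 19 days at 2.8% → $162000 × 2.8% × 19/365 = $236.1205
2018-01-20 to 2018-01-25: 6 days at 2.2% → $162000 × 2.2% × 6/365 = $58.5863
2018-01-26 to 2018-07-27: 183 days at 2.25% → $162000 × 2.25% × 183/365 = $1827.4932
2018-07-28 to 2018-12-31: 157 days at 1.3% → $162000 × 1.3% × 157/365 = $905.8685
Total = $3028.0685

$3028.07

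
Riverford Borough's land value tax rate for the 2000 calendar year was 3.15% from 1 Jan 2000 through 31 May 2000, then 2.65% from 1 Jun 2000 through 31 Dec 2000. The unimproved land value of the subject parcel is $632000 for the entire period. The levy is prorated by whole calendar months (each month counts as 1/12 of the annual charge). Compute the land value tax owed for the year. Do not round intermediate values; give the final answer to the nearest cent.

1 Jan – 31 May 2000: 5 months at 3.15% → $632000 × 3.15% × 5/12 = $8295.0000
1 Jun – 31 Dec 2000: 7 months at 2.65% → $632000 × 2.65% × 7/12 = $9769.6667
Total = $18064.6667

$18064.67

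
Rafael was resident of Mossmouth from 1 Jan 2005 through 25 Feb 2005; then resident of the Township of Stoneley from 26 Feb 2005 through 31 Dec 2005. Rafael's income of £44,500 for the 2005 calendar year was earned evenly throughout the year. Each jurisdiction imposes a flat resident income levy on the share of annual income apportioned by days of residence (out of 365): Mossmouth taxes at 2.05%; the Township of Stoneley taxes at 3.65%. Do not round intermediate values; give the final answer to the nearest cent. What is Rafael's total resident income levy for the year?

Mossmouth, 1 Jan – 25 Feb 2005: 56 days → £44,500 × 2.05% × 56/365 = £139.9616
The Township of Stoneley, 26 Feb – 31 Dec 2005: 309 days → £44,500 × 3.65% × 309/365 = £1,375.0500
Total = £1,515.0116

£1,515.01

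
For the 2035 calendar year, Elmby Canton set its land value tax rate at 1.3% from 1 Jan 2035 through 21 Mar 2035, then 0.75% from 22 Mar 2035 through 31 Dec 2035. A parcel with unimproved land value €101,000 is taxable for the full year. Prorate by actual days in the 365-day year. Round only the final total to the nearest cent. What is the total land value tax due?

€879.25

1 Jan – 21 Mar 2035: 80 days at 1.3% → €101,000 × 1.3% × 80/365 = €287.7808
22 Mar – 31 Dec 2035: 285 days at 0.75% → €101,000 × 0.75% × 285/365 = €591.4726
Total = €879.2534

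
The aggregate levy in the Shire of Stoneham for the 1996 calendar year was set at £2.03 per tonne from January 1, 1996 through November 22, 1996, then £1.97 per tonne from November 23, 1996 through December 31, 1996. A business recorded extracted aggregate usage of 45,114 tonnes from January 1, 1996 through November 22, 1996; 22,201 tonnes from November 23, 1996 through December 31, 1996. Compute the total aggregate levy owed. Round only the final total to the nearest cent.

£135,317.39

January 1 – November 22, 1996: 45,114 tonnes at £2.03/tonne → £91,581.42
November 23 – December 31, 1996: 22,201 tonnes at £1.97/tonne → £43,735.97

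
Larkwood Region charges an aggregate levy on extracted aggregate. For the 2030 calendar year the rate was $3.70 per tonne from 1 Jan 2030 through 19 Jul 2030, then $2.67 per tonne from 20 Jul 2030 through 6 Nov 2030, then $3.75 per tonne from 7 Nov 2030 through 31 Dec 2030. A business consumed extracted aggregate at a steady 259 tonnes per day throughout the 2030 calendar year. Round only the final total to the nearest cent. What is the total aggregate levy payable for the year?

$321,147.05

1 Jan – 19 Jul 2030: 200 days × 259 tonnes/day = 51,800 tonnes at $3.70/tonne → $191,660.00
20 Jul – 6 Nov 2030: 110 days × 259 tonnes/day = 28,490 tonnes at $2.67/tonne → $76,068.30
7 Nov – 31 Dec 2030: 55 days × 259 tonnes/day = 14,245 tonnes at $3.75/tonne → $53,418.75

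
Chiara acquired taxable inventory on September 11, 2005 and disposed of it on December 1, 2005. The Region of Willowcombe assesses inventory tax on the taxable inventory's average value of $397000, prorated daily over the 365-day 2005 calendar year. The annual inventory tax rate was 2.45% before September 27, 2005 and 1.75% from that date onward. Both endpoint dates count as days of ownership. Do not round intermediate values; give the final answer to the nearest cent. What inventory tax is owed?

September 11 – September 26, 2005: 16 days at 2.45% → $397000 × 2.45% × 16/365 = $426.3671
September 27 – December 1, 2005: 66 days at 1.75% → $397000 × 1.75% × 66/365 = $1256.2603
Total = $1682.6274

$1682.63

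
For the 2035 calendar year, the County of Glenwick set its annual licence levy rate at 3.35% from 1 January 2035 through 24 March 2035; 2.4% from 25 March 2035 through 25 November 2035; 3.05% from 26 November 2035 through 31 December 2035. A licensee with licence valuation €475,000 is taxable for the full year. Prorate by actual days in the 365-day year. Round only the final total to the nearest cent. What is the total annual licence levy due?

€12,730.65

1 January – 24 March 2035: 83 days at 3.35% → €475,000 × 3.35% × 83/365 = €3,618.4589
25 March – 25 November 2035: 246 days at 2.4% → €475,000 × 2.4% × 246/365 = €7,683.2877
26 November – 31 December 2035: 36 days at 3.05% → €475,000 × 3.05% × 36/365 = €1,428.9041
Total = €12,730.6507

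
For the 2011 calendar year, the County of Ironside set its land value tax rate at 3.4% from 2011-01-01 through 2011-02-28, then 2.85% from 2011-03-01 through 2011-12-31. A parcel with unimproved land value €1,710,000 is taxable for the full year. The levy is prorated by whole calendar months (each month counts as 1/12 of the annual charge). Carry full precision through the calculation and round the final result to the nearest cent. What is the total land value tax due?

€50,302.50

2011-01-01 to 2011-02-28: 2 months at 3.4% → €1,710,000 × 3.4% × 2/12 = €9,690.0000
2011-03-01 to 2011-12-31: 10 months at 2.85% → €1,710,000 × 2.85% × 10/12 = €40,612.5000
Total = €50,302.5000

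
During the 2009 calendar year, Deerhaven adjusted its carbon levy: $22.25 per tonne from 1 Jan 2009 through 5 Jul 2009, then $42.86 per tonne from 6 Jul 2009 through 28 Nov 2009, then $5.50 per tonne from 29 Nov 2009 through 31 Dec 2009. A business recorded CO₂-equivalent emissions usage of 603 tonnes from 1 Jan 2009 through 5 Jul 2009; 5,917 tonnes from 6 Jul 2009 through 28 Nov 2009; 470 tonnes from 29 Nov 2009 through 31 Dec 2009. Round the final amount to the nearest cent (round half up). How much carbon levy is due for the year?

$269604.37

1 Jan – 5 Jul 2009: 603 tonnes at $22.25/tonne → $13416.75
6 Jul – 28 Nov 2009: 5,917 tonnes at $42.86/tonne → $253602.62
29 Nov – 31 Dec 2009: 470 tonnes at $5.50/tonne → $2585.00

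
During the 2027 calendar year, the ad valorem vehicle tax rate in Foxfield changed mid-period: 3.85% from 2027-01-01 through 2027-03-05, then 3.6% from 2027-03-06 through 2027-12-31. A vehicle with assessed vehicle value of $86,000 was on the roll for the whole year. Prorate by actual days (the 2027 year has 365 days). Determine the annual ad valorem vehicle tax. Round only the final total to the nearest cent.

2027-01-01 to 2027-03-05: 64 days at 3.85% → $86,000 × 3.85% × 64/365 = $580.5589
2027-03-06 to 2027-12-31: 301 days at 3.6% → $86,000 × 3.6% × 301/365 = $2,553.1397
Total = $3,133.6986

$3,133.70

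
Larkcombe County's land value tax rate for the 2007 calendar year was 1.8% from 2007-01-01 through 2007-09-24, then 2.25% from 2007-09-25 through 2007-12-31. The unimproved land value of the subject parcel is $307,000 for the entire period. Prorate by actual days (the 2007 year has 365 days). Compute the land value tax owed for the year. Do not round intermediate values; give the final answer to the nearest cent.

2007-01-01 to 2007-09-24: 267 days at 1.8% → $307,000 × 1.8% × 267/365 = $4,042.3068
2007-09-25 to 2007-12-31: 98 days at 2.25% → $307,000 × 2.25% × 98/365 = $1,854.6164
Total = $5,896.9233

$5,896.92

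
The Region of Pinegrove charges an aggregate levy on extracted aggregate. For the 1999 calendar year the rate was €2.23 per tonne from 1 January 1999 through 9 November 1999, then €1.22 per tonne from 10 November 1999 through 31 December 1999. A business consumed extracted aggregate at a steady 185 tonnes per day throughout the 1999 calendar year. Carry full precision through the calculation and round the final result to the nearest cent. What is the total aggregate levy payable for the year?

€140,864.55

1 January – 9 November 1999: 313 days × 185 tonnes/day = 57,905 tonnes at €2.23/tonne → €129,128.15
10 November – 31 December 1999: 52 days × 185 tonnes/day = 9,620 tonnes at €1.22/tonne → €11,736.40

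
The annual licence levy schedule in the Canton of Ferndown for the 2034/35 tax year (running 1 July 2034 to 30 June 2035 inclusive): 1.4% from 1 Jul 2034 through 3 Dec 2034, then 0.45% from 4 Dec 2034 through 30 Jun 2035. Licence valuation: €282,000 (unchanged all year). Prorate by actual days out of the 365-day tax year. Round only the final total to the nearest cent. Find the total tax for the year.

1 Jul – 3 Dec 2034: 156 days at 1.4% → €282,000 × 1.4% × 156/365 = €1,687.3644
4 Dec 2034 – 30 Jun 2035: 209 days at 0.45% → €282,000 × 0.45% × 209/365 = €726.6329
Total = €2,413.9973

€2,414.00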